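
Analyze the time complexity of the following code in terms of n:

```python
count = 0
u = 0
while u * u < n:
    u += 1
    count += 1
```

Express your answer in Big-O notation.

Each loop level contributes: √n. Multiplying the contributions gives O(√n).

Answer: O(√n)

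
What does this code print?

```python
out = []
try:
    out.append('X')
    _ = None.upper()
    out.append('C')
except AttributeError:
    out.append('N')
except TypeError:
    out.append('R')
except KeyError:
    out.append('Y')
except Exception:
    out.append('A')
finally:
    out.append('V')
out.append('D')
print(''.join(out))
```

Execution trace: 'X' (try body) → 'N' (except AttributeError) → 'V' (finally) → 'D' (after the try/except). Output: XNVD

Answer: XNVD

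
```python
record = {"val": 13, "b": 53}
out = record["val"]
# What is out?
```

Trace:
`record = {"val": 13, "b": 53}` → record = {'val': 13, 'b': 53}
`out = record["val"]` → out = 13
So out = 13

Answer: 13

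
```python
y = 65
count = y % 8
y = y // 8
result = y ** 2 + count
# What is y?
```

Trace:
`y = 65` → y = 65
`count = y % 8` → count = 1
`y = y // 8` → y = 8
`result = y ** 2 + count` → result = 65
So y = 8

Answer: 8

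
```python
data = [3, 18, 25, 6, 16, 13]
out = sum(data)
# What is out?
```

Trace:
`data = [3, 18, 25, 6, 16, 13]` → data = [3, 18, 25, 6, 16, 13]
`out = sum(data)` → out = 81
So out = 81

Answer: 81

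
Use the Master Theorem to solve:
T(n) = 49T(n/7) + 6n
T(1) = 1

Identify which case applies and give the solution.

a=49, b=7, f(n)=6n. log_7(49) = 2. Since c=1 < 2, Case 1 applies: T(n) = Θ(n^log_b(a)) = O(n^2).

Answer: O(n^2) - Case 1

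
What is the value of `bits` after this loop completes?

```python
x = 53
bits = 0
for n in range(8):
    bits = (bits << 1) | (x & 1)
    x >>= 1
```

Reverse lowest 8 bits of 53
`bits` takes the values: 0 → 1 → 2 → 5 → 10 → 21 → 43 → 86 → 172

Answer: 172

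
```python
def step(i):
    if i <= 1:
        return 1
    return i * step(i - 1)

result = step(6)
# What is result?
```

step(6) = 6 * 5 * 4 * 3 * 2 * 1 = 720

Answer: 720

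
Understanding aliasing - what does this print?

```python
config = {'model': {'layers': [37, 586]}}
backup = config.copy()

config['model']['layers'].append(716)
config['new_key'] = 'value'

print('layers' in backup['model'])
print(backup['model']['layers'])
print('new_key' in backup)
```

Key concept: shallow copy gotcha with nested dict.
Step by step:
`config = {'model': {'layers': [37, 586]}}` → config = {'model': {'layers': [37, 586]}}
`backup = config.copy()` → backup = {'model': {'layers': [37, 586]}}
`config['model']['layers'].append(716)` → config = {'model': {'layers': [37, 586, 716]}}; backup = {'model': {'layers': [37, 586, 716]}}
`config['new_key'] = 'value'` → config = {'model': {'layers': [37, 586, 716]}, 'new_key': 'value'}
`print('layers' in backup['model'])` → prints True
`print(backup['model']['layers'])` → prints [37, 586, 716]
`print('new_key' in backup)` → prints False

Answer:
True
[37, 586, 716]
False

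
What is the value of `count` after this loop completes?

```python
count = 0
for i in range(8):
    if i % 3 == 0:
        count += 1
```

Count numbers divisible by 3 in range(8)
`count` takes the values: 0 → 1 → 2 → 3

Answer: 3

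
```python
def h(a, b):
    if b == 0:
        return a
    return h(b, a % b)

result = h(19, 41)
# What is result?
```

h(19, 41) -> h(41, 19) -> h(19, 3) -> h(3, 1) -> h(1, 0) -> 1

Answer: 1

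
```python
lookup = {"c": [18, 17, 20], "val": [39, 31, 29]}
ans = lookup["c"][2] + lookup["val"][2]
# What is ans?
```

Trace:
`lookup = {"c": [18, 17, 20], "val": [39, 31, 29]}` → lookup = {'c': [18, 17, 20], 'val': [39, 31, 29]}
`ans = lookup["c"][2] + lookup["val"][2]` → ans = 49
So ans = 49

Answer: 49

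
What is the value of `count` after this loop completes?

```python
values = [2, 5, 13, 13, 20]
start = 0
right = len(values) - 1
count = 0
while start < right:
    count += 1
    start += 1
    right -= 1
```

Iterations until pointers meet (list length 5)
`count` takes the values: 0 → 1 → 2

Answer: 2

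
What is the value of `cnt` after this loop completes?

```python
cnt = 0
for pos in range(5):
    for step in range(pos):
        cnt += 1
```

Triangle number: 0+1+2+...+4
`cnt` takes the values: 0 → 1 → 2 → 3 → 4 → 5 → 6 → 7 → 8 → 9 → 10

Answer: 10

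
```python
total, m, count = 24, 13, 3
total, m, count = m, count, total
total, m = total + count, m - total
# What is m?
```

Trace:
`total, m, count = 24, 13, 3` → total = 24; m = 13; count = 3
`total, m, count = m, count, total` → total = 13; m = 3; count = 24
`total, m = total + count, m - total` → total = 37; m = -10
So m = -10

Answer: -10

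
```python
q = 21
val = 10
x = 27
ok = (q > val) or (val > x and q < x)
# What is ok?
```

Trace:
`q = 21` → q = 21
`val = 10` → val = 10
`x = 27` → x = 27
`ok = (q > val) or (val > x and q < x)` → ok = True
So ok = True

Answer: True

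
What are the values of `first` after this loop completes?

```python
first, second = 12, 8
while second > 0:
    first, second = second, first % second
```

GCD of 12 and 8
`first` takes the values: 12 → 8 → 4

Answer: 4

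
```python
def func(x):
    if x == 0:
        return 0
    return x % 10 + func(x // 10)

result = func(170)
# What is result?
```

Sum of digits of 170: 0 + 7 + 1 = 8

Answer: 8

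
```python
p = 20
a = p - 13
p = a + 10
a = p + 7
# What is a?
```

Trace:
`p = 20` → p = 20
`a = p - 13` → a = 7
`p = a + 10` → p = 17
`a = p + 7` → a = 24
So a = 24

Answer: 24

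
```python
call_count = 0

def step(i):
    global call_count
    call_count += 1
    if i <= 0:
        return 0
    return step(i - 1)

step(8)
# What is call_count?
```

Linear recursion stepping by 1: 9 calls from i=8 down to ≤0.

Answer: 9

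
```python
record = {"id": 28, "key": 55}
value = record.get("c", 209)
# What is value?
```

Trace:
`record = {"id": 28, "key": 55}` → record = {'id': 28, 'key': 55}
`value = record.get("c", 209)` → value = 209
So value = 209

Answer: 209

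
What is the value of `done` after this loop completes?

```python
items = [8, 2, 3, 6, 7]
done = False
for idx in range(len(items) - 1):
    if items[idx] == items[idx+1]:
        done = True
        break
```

Check consecutive duplicates in [8, 2, 3, 6, 7]
`done` takes the values: False

Answer: False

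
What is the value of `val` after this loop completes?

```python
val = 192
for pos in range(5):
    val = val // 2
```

Halve 5 times: 192 // 2^5 = 6
`val` takes the values: 192 → 96 → 48 → 24 → 12 → 6

Answer: 6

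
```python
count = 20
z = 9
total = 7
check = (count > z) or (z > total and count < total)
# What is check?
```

Trace:
`count = 20` → count = 20
`z = 9` → z = 9
`total = 7` → total = 7
`check = (count > z) or (z > total and count < total)` → check = True
So check = True

Answer: True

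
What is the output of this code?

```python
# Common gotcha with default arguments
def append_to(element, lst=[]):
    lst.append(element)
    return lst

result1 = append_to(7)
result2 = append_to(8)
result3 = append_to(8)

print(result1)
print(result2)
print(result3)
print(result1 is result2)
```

Key concept: mutable default argument gotcha.
Step by step:
`result1 = append_to(7)` → result1 = [7]
`result2 = append_to(8)` → result1 = [7, 8] (same object as result2); result2 = [7, 8] (same object as result1)
`result3 = append_to(8)` → result1 = [7, 8, 8] (same object as result2, result3); result2 = [7, 8, 8] (same object as result1, result3); result3 = [7, 8, 8] (same object as result1, result2)
`print(result1)` → prints [7, 8, 8]
`print(result2)` → prints [7, 8, 8]
`print(result3)` → prints [7, 8, 8]
`print(result1 is result2)` → prints True

Answer:
[7, 8, 8]
[7, 8, 8]
[7, 8, 8]
True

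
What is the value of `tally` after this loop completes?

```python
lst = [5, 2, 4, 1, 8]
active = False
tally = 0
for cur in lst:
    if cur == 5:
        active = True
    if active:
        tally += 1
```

Count elements after first 5 in [5, 2, 4, 1, 8]
`tally` takes the values: 0 → 1 → 2 → 3 → 4 → 5

Answer: 5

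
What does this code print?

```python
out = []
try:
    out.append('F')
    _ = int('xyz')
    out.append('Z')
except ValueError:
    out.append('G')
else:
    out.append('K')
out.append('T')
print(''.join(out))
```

Execution trace: 'F' (try body) → 'G' (except ValueError) → 'T' (after the try/except). Output: FGT

Answer: FGT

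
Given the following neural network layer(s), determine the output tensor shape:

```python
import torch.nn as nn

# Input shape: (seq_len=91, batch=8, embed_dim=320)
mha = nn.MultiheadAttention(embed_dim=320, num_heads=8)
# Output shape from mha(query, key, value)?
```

Input: (91, 8, 320) -> Output: (91, 8, 320)

Answer: (91, 8, 320)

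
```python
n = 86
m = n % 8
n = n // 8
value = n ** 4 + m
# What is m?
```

Trace:
`n = 86` → n = 86
`m = n % 8` → m = 6
`n = n // 8` → n = 10
`value = n ** 4 + m` → value = 10006
So m = 6

Answer: 6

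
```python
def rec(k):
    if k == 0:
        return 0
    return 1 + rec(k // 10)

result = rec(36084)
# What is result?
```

Count of digits of 36084: 5

Answer: 5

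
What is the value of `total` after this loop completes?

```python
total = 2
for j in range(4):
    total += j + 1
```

Start at 2, add 1 to 4 = 12
`total` takes the values: 2 → 3 → 5 → 8 → 12

Answer: 12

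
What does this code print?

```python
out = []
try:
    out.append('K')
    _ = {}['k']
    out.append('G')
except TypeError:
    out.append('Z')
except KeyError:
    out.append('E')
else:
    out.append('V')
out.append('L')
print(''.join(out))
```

Execution trace: 'K' (try body) → 'E' (except KeyError) → 'L' (after the try/except). Output: KEL

Answer: KEL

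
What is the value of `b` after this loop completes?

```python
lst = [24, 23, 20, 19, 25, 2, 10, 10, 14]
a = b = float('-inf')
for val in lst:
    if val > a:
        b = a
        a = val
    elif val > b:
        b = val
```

Second largest (with repeats) in [24, 23, 20, 19, 25, 2, 10, 10, 14]
`b` takes the values: -inf → 23 → 24

Answer: 24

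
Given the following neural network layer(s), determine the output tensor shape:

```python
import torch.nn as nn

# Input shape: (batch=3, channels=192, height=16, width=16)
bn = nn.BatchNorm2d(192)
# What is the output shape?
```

Input: (3, 192, 16, 16) -> Output: (3, 192, 16, 16)

Answer: (3, 192, 16, 16)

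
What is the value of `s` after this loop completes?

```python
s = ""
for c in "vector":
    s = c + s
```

Reverse 'vector'
`s` takes the values: "" → "v" → "ev" → "cev" → "tcev" → "otcev" → "rotcev"

Answer: "rotcev"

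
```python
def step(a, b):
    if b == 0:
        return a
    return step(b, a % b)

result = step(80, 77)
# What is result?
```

step(80, 77) -> step(77, 3) -> step(3, 2) -> step(2, 1) -> step(1, 0) -> 1

Answer: 1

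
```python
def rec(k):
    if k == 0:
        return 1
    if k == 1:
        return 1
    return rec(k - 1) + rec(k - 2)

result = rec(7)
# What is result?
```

Build up from base cases: rec(0)=1, rec(1)=1, rec(2)=2, rec(3)=3, rec(4)=5, rec(5)=8, rec(6)=13, ..., rec(7)=21

Answer: 21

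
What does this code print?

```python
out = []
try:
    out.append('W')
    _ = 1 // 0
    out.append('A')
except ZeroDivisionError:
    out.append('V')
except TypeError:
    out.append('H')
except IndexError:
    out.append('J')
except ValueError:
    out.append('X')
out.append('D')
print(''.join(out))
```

Execution trace: 'W' (try body) → 'V' (except ZeroDivisionError) → 'D' (after the try/except). Output: WVD

Answer: WVD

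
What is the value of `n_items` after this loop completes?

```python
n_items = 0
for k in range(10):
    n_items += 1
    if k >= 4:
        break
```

Loop breaks when k reaches 4, n_items is 5
`n_items` takes the values: 0 → 1 → 2 → 3 → 4 → 5

Answer: 5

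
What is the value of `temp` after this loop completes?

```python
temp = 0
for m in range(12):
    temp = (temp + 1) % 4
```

Increment mod 4, 12 times = 0
`temp` takes the values: 0 → 1 → 2 → 3 → 0 → 1 → 2 → 3 → 0 → 1 → 2 → 3 → 0

Answer: 0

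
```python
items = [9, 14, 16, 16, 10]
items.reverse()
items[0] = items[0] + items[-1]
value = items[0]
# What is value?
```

Trace:
`items = [9, 14, 16, 16, 10]` → items = [9, 14, 16, 16, 10]
`items.reverse()` → items = [10, 16, 16, 14, 9]
`items[0] = items[0] + items[-1]` → items = [19, 16, 16, 14, 9]
`value = items[0]` → value = 19
So value = 19

Answer: 19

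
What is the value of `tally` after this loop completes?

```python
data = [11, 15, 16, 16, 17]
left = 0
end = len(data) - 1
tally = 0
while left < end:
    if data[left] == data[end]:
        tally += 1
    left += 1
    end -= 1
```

Count matching pairs from ends
`tally` takes the values: 0

Answer: 0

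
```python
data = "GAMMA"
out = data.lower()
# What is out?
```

Trace:
`data = "GAMMA"` → data = 'GAMMA'
`out = data.lower()` → out = 'gamma'
So out = 'gamma'

Answer: 'gamma'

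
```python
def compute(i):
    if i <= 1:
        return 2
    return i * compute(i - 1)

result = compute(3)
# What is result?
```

compute(3) = 3 * 2 * 2 = 12

Answer: 12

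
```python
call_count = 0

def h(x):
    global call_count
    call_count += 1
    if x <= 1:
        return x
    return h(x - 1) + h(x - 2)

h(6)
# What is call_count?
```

Calls(x) = 1 + Calls(x-1) + Calls(x-2); Calls(0)=Calls(1)=1. For x=6 this gives 25.

Answer: 25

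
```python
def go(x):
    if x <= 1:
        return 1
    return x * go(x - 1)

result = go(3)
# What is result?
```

go(3) = 3 * 2 * 1 = 6

Answer: 6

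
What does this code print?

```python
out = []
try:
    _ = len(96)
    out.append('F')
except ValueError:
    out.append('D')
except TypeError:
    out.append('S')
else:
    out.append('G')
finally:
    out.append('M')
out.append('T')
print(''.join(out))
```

Execution trace: 'S' (except TypeError) → 'M' (finally) → 'T' (after the try/except). Output: SMT

Answer: SMT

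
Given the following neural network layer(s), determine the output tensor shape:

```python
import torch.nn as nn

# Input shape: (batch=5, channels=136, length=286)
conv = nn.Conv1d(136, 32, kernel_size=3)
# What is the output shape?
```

Input: (5, 136, 286) -> Output: (5, 32, 284)

Answer: (5, 32, 284)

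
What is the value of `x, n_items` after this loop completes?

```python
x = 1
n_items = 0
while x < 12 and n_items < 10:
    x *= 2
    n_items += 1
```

Double until >= 12 or 10 iterations
`x, n_items` takes the values: (1, 0) → (2, 0) → (2, 1) → (4, 1) → (4, 2) → (8, 2) → (8, 3) → (16, 3) → (16, 4)

Answer: 16, 4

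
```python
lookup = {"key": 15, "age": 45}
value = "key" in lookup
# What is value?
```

Trace:
`lookup = {"key": 15, "age": 45}` → lookup = {'key': 15, 'age': 45}
`value = "key" in lookup` → value = True
So value = True

Answer: True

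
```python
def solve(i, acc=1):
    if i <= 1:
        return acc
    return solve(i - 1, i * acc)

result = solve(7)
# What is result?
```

Accumulator trace (n, acc): (7, 1) -> (6, 7) -> (5, 42) -> (4, 210) -> (3, 840) -> (2, 2520) -> (1, 5040) -> return 5040

Answer: 5040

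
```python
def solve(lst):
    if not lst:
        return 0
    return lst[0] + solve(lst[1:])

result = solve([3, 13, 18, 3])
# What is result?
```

3 + 13 + 18 + 3 + 0 = 37

Answer: 37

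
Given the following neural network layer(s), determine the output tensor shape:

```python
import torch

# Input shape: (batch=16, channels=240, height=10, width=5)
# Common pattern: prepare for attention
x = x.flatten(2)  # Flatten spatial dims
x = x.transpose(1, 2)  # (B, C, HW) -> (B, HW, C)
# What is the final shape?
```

Input: (16, 240, 10, 5) -> after flatten(2): (16, 240, 50) -> Output: (16, 50, 240)

Answer: (16, 50, 240)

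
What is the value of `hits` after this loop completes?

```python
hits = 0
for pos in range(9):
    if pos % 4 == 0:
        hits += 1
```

Count numbers divisible by 4 in range(9)
`hits` takes the values: 0 → 1 → 2 → 3

Answer: 3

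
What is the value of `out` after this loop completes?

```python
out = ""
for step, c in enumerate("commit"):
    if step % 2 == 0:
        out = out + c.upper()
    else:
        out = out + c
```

Uppercase even positions in 'commit'
`out` takes the values: "" → "C" → "Co" → "CoM" → "CoMm" → "CoMmI" → "CoMmIt"

Answer: "CoMmIt"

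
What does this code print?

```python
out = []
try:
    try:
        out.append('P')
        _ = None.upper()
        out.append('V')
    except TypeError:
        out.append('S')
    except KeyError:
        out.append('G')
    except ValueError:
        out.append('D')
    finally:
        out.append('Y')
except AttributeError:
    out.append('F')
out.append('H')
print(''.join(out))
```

Execution trace: 'P' (try body) → 'Y' (finally) → 'F' (outer except AttributeError) → 'H' (after the try/except). Output: PYFH

Answer: PYFH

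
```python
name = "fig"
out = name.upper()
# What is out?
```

Trace:
`name = "fig"` → name = 'fig'
`out = name.upper()` → out = 'FIG'
So out = 'FIG'

Answer: 'FIG'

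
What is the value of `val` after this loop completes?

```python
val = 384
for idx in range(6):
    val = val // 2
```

Halve 6 times: 384 // 2^6 = 6
`val` takes the values: 384 → 192 → 96 → 48 → 24 → 12 → 6

Answer: 6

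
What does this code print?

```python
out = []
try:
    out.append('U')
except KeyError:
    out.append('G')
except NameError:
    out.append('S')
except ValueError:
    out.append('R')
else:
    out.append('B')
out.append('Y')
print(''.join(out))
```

Execution trace: 'U' (try body, no exception) → 'B' (else) → 'Y' (after the try/except). Output: UBY

Answer: UBY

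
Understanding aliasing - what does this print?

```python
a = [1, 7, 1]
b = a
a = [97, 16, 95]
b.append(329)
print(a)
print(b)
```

Key concept: rebinding vs mutation: a is rebound to a new list, b still points at the original.
Step by step:
`a = [1, 7, 1]` → a = [1, 7, 1]
`b = a` → b = [1, 7, 1] (same object as a)
`a = [97, 16, 95]` → a = [97, 16, 95]
`b.append(329)` → b = [1, 7, 1, 329]
`print(a)` → prints [97, 16, 95]
`print(b)` → prints [1, 7, 1, 329]

Answer:
[97, 16, 95]
[1, 7, 1, 329]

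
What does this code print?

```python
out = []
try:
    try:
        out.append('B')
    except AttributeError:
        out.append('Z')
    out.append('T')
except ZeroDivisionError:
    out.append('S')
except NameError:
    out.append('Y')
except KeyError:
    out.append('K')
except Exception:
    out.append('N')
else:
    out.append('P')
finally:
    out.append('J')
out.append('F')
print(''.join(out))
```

Execution trace: 'B' (inner try body, no exception) → 'T' (try body, no exception) → 'P' (else) → 'J' (finally) → 'F' (after the try/except). Output: BTPJF

Answer: BTPJF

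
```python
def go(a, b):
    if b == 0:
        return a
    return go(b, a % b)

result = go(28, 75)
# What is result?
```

go(28, 75) -> go(75, 28) -> go(28, 19) -> go(19, 9) -> go(9, 1) -> go(1, 0) -> 1

Answer: 1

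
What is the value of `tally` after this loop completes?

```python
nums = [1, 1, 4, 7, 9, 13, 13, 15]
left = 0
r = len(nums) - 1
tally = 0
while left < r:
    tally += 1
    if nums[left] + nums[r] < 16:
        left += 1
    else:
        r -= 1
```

Steps to find pair summing to 16
`tally` takes the values: 0 → 1 → 2 → 3 → 4 → 5 → 6 → 7

Answer: 7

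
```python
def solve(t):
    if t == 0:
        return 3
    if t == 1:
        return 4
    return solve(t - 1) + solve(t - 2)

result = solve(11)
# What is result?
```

Build up from base cases: solve(0)=3, solve(1)=4, solve(2)=7, solve(3)=11, solve(4)=18, solve(5)=29, solve(6)=47, ..., solve(11)=521

Answer: 521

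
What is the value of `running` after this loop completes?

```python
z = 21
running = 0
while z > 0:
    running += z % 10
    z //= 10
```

Sum digits of 21
`running` takes the values: 0 → 1 → 3

Answer: 3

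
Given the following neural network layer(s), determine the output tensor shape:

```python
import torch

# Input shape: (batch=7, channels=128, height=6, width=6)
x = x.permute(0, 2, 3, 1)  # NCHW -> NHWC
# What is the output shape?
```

Input: (7, 128, 6, 6) -> Output: (7, 6, 6, 128)

Answer: (7, 6, 6, 128)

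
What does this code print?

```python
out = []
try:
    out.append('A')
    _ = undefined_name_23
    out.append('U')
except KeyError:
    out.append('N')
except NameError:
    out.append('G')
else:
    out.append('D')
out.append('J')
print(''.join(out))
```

Execution trace: 'A' (try body) → 'G' (except NameError) → 'J' (after the try/except). Output: AGJ

Answer: AGJ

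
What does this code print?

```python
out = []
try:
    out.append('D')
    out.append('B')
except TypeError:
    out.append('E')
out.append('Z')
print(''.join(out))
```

Execution trace: 'D' (try body) → 'B' (try body, no exception) → 'Z' (after the try/except). Output: DBZ

Answer: DBZ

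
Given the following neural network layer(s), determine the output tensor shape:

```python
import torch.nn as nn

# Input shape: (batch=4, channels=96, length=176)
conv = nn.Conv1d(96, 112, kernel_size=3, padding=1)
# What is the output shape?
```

Input: (4, 96, 176) -> Output: (4, 112, 176)

Answer: (4, 112, 176)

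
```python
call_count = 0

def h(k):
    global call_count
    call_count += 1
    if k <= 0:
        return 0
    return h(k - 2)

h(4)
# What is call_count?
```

Linear recursion stepping by 2: 3 calls from k=4 down to ≤0.

Answer: 3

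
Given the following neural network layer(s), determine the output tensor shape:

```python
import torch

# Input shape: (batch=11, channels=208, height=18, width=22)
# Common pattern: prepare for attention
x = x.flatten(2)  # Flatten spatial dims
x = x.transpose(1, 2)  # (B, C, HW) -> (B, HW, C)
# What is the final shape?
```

Input: (11, 208, 18, 22) -> after flatten(2): (11, 208, 396) -> Output: (11, 396, 208)

Answer: (11, 396, 208)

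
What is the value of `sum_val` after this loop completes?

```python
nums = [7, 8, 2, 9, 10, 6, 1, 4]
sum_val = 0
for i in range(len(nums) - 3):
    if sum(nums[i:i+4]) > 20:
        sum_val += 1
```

Count windows with sum > 20
`sum_val` takes the values: 0 → 1 → 2 → 3 → 4 → 5

Answer: 5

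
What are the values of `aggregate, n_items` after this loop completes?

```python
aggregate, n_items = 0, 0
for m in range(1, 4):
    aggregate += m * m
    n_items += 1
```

Sum of squares and count
`aggregate, n_items` takes the values: (0, 0) → (1, 0) → (1, 1) → (5, 1) → (5, 2) → (14, 2) → (14, 3)

Answer: 14, 3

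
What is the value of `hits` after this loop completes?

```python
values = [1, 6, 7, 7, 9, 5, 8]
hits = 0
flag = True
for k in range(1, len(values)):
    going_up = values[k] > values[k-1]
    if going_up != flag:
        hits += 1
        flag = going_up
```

Count direction changes in [1, 6, 7, 7, 9, 5, 8]
`hits` takes the values: 0 → 1 → 2 → 3 → 4

Answer: 4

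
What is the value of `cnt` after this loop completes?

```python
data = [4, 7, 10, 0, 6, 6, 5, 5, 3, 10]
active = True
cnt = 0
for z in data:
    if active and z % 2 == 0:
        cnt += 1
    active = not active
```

Count even values at even positions
`cnt` takes the values: 0 → 1 → 2 → 3

Answer: 3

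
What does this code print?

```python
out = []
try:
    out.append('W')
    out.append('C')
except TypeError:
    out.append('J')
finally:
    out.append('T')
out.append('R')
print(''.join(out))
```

Execution trace: 'W' (try body) → 'C' (try body, no exception) → 'T' (finally) → 'R' (after the try/except). Output: WCTR

Answer: WCTR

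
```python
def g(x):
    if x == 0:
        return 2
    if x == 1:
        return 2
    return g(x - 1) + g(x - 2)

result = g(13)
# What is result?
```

Build up from base cases: g(0)=2, g(1)=2, g(2)=4, g(3)=6, g(4)=10, g(5)=16, g(6)=26, ..., g(13)=754

Answer: 754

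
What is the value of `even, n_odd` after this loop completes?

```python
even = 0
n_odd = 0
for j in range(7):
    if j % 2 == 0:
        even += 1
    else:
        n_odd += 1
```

Count evens and odds in range(7)
`even, n_odd` takes the values: (0, 0) → (1, 0) → (1, 1) → (2, 1) → (2, 2) → (3, 2) → (3, 3) → (4, 3)

Answer: 4, 3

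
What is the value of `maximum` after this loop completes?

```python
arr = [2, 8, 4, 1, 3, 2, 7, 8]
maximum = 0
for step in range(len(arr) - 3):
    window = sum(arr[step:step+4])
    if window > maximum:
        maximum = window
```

Max sum of 4-element window in [2, 8, 4, 1, 3, 2, 7, 8]
`maximum` takes the values: 0 → 15 → 16 → 20

Answer: 20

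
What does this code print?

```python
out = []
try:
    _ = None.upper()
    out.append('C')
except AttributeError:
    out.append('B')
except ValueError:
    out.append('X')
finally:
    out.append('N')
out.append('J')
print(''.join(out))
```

Execution trace: 'B' (except AttributeError) → 'N' (finally) → 'J' (after the try/except). Output: BNJ

Answer: BNJ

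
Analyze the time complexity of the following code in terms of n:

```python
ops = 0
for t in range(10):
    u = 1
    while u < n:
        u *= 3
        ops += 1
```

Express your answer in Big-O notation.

Each loop level contributes: 1 × log n. Multiplying the contributions gives O(log n).

Answer: O(log n)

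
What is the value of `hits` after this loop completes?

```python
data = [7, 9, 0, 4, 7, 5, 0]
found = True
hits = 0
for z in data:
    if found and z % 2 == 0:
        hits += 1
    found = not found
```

Count even values at even positions
`hits` takes the values: 0 → 1 → 2

Answer: 2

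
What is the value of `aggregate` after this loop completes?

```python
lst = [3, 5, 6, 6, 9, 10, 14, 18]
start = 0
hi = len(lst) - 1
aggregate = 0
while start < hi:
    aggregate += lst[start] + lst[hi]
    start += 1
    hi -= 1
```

Sum of pairs from ends
`aggregate` takes the values: 0 → 21 → 40 → 56 → 71

Answer: 71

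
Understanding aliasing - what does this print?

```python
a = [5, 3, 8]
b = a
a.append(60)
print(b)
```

Key concept: basic list aliasing.
Step by step:
`a = [5, 3, 8]` → a = [5, 3, 8]
`b = a` → b = [5, 3, 8] (same object as a)
`a.append(60)` → a = [5, 3, 8, 60] (same object as b); b = [5, 3, 8, 60] (same object as a)
`print(b)` → prints [5, 3, 8, 60]

Answer: [5, 3, 8, 60]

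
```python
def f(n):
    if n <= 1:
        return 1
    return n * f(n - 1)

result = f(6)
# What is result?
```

f(6) = 6 * 5 * 4 * 3 * 2 * 1 = 720

Answer: 720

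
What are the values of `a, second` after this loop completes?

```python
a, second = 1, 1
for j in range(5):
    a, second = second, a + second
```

Fibonacci: after 5 iterations
`a, second` takes the values: (1, 1) → (1, 2) → (2, 3) → (3, 5) → (5, 8) → (8, 13)

Answer: 8, 13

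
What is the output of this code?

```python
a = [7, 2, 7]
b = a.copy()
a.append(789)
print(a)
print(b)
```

Key concept: list.copy() creates independent copy.
Step by step:
`a = [7, 2, 7]` → a = [7, 2, 7]
`b = a.copy()` → b = [7, 2, 7]
`a.append(789)` → a = [7, 2, 7, 789]
`print(a)` → prints [7, 2, 7, 789]
`print(b)` → prints [7, 2, 7]

Answer:
[7, 2, 7, 789]
[7, 2, 7]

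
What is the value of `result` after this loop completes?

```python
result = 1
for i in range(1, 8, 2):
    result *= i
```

Product of 1, 3, 5, ... up to 7
`result` takes the values: 1 → 3 → 15 → 105

Answer: 105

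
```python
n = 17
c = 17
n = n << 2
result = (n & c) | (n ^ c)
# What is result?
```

Trace:
`n = 17` → n = 17
`c = 17` → c = 17
`n = n << 2` → n = 68
`result = (n & c) | (n ^ c)` → result = 85
So result = 85

Answer: 85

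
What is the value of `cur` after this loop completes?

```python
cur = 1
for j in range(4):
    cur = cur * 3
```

Multiply by 3, 4 times: 1 * 3^4 = 81
`cur` takes the values: 1 → 3 → 9 → 27 → 81

Answer: 81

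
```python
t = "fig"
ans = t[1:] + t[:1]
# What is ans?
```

Trace:
`t = "fig"` → t = 'fig'
`ans = t[1:] + t[:1]` → ans = 'igf'
So ans = 'igf'

Answer: 'igf'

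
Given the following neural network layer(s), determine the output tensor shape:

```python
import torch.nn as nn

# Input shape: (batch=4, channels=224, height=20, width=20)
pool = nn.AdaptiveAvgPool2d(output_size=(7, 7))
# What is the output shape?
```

Input: (4, 224, 20, 20) -> Output: (4, 224, 7, 7)

Answer: (4, 224, 7, 7)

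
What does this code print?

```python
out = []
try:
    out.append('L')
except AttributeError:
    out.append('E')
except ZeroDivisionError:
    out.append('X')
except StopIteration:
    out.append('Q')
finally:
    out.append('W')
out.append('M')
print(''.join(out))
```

Execution trace: 'L' (try body, no exception) → 'W' (finally) → 'M' (after the try/except). Output: LWM

Answer: LWM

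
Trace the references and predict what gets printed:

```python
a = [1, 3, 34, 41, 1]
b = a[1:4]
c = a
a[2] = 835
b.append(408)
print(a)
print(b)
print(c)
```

Key concept: slice vs alias.
Step by step:
`a = [1, 3, 34, 41, 1]` → a = [1, 3, 34, 41, 1]
`b = a[1:4]` → b = [3, 34, 41]
`c = a` → c = [1, 3, 34, 41, 1] (same object as a)
`a[2] = 835` → a = [1, 3, 835, 41, 1] (same object as c); c = [1, 3, 835, 41, 1] (same object as a)
`b.append(408)` → b = [3, 34, 41, 408]
`print(a)` → prints [1, 3, 835, 41, 1]
`print(b)` → prints [3, 34, 41, 408]
`print(c)` → prints [1, 3, 835, 41, 1]

Answer:
[1, 3, 835, 41, 1]
[3, 34, 41, 408]
[1, 3, 835, 41, 1]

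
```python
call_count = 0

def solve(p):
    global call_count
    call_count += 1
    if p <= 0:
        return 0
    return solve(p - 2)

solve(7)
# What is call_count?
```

Linear recursion stepping by 2: 5 calls from p=7 down to ≤0.

Answer: 5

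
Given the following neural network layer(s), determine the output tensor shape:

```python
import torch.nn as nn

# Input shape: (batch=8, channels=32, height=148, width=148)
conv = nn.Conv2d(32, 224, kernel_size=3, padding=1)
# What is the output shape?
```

Input: (8, 32, 148, 148) -> Output: (8, 224, 148, 148)

Answer: (8, 224, 148, 148)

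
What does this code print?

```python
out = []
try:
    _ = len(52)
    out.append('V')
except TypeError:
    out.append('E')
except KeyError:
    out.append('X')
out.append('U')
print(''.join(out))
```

Execution trace: 'E' (except TypeError) → 'U' (after the try/except). Output: EU

Answer: EU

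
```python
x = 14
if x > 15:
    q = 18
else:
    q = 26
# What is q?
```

Trace:
`x = 14` → x = 14
`if x > 15: ...` → x > 15 is False, take else branch → q = 26
So q = 26

Answer: 26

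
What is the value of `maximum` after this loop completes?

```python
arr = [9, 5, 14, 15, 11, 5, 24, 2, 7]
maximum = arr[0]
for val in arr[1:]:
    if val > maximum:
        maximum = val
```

Maximum of [9, 5, 14, 15, 11, 5, 24, 2, 7]
`maximum` takes the values: 9 → 14 → 15 → 24

Answer: 24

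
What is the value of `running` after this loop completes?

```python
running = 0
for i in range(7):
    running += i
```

Sum of 0 to 6 = 21
`running` takes the values: 0 → 1 → 3 → 6 → 10 → 15 → 21

Answer: 21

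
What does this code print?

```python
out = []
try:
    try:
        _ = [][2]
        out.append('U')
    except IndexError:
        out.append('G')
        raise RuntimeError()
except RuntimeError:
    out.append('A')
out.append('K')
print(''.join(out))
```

Execution trace: 'G' (except IndexError) → 'A' (outer except RuntimeError) → 'K' (after the try/except). Output: GAK

Answer: GAK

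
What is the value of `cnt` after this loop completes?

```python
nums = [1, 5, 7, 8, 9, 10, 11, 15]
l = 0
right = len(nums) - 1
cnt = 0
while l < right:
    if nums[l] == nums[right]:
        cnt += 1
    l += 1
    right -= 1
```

Count matching pairs from ends
`cnt` takes the values: 0

Answer: 0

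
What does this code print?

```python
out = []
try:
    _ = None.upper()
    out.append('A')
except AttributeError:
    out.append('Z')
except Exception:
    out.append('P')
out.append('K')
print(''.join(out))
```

Execution trace: 'Z' (except AttributeError) → 'K' (after the try/except). Output: ZK

Answer: ZK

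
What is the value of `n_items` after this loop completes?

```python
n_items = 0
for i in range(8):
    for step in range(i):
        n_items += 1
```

Triangle number: 0+1+2+...+7
`n_items` takes the values: 0 → 1 → 2 → 3 → 4 → 5 → 6 → 7 → 8 → 9 → 10 → 11 → 12 → 13 → 14 → 15 → 16 → 17 → 18 → 19 → 20 → 21 → 22 → 23 → 24 → 25 → 26 → 27 → 28

Answer: 28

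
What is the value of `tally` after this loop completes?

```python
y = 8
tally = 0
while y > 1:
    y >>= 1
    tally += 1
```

Count right shifts until 1
`tally` takes the values: 0 → 1 → 2 → 3

Answer: 3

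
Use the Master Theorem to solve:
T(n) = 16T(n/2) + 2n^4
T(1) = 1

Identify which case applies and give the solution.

a=16, b=2, f(n)=2n^4. log_2(16) = 4. Since c=4 = 4, Case 2 applies: T(n) = Θ(n^log_b(a) · log n) = O(n^4 log n).

Answer: O(n^4 log n) - Case 2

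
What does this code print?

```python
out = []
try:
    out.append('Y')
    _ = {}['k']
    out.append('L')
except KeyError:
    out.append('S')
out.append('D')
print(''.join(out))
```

Execution trace: 'Y' (try body) → 'S' (except KeyError) → 'D' (after the try/except). Output: YSD

Answer: YSD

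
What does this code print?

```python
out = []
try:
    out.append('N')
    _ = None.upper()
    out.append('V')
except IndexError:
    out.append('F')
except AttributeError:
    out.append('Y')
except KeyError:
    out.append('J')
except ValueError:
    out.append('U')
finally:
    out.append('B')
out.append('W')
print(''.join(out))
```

Execution trace: 'N' (try body) → 'Y' (except AttributeError) → 'B' (finally) → 'W' (after the try/except). Output: NYBW

Answer: NYBW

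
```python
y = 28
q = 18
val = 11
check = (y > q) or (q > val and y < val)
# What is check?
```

Trace:
`y = 28` → y = 28
`q = 18` → q = 18
`val = 11` → val = 11
`check = (y > q) or (q > val and y < val)` → check = True
So check = True

Answer: True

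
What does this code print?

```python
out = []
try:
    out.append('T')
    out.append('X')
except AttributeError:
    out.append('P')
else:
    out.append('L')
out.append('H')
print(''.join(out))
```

Execution trace: 'T' (try body) → 'X' (try body, no exception) → 'L' (else) → 'H' (after the try/except). Output: TXLH

Answer: TXLH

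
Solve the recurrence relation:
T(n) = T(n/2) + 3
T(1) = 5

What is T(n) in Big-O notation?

Each step divides n by 2 and adds 3. After log_2(n) steps we reach T(1)=5. So T(n) = 3·log_2(n) + 5 = O(log n).

Answer: O(log n)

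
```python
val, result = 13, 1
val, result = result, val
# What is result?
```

Trace:
`val, result = 13, 1` → val = 13; result = 1
`val, result = result, val` → val = 1; result = 13
So result = 13

Answer: 13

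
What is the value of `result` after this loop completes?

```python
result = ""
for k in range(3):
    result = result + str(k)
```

Concatenate digits 0 to 2
`result` takes the values: "" → "0" → "01" → "012"

Answer: "012"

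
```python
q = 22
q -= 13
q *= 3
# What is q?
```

Trace:
`q = 22` → q = 22
`q -= 13` → q = 9
`q *= 3` → q = 27
So q = 27

Answer: 27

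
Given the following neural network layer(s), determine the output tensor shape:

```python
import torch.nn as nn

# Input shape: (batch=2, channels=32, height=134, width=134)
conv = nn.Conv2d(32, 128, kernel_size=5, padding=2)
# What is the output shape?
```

Input: (2, 32, 134, 134) -> Output: (2, 128, 134, 134)

Answer: (2, 128, 134, 134)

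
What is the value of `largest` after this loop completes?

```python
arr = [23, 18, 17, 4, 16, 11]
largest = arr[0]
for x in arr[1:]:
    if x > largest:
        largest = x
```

Maximum of [23, 18, 17, 4, 16, 11]
`largest` takes the values: 23

Answer: 23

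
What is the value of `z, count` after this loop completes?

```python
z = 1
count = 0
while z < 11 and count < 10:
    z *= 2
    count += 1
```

Double until >= 11 or 10 iterations
`z, count` takes the values: (1, 0) → (2, 0) → (2, 1) → (4, 1) → (4, 2) → (8, 2) → (8, 3) → (16, 3) → (16, 4)

Answer: 16, 4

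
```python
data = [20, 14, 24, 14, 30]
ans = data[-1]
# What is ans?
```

Trace:
`data = [20, 14, 24, 14, 30]` → data = [20, 14, 24, 14, 30]
`ans = data[-1]` → ans = 30
So ans = 30

Answer: 30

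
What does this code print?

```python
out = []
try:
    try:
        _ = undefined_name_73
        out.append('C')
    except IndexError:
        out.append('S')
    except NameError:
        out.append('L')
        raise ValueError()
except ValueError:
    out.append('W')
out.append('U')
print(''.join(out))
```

Execution trace: 'L' (inner except NameError) → 'W' (outer except ValueError) → 'U' (after the try/except). Output: LWU

Answer: LWU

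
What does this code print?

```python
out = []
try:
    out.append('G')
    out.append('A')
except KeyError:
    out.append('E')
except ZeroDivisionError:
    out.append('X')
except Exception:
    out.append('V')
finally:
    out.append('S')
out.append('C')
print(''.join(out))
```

Execution trace: 'G' (try body) → 'A' (try body, no exception) → 'S' (finally) → 'C' (after the try/except). Output: GASC

Answer: GASC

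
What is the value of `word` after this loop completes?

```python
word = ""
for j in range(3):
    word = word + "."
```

Repeat '.' 3 times
`word` takes the values: "" → "." → ".." → "..."

Answer: "..."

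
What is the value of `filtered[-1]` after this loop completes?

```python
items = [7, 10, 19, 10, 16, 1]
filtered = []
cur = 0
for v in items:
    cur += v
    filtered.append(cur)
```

Cumulative sum ends at 63
`filtered` takes the values: [] → [7] → [7, 17] → [7, 17, 36] → [7, 17, 36, 46] → [7, 17, 36, 46, 62] → [7, 17, 36, 46, 62, 63]
So `filtered[-1]` = 63

Answer: 63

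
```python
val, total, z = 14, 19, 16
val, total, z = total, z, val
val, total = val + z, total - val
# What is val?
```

Trace:
`val, total, z = 14, 19, 16` → val = 14; total = 19; z = 16
`val, total, z = total, z, val` → val = 19; total = 16; z = 14
`val, total = val + z, total - val` → val = 33; total = -3
So val = 33

Answer: 33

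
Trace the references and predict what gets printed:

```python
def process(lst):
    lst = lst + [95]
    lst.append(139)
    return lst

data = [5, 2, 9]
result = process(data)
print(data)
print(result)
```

Key concept: rebinding parameter vs mutation.
Step by step:
`data = [5, 2, 9]` → data = [5, 2, 9]
`result = process(data)` → result = [5, 2, 9, 95, 139]
`print(data)` → prints [5, 2, 9]
`print(result)` → prints [5, 2, 9, 95, 139]

Answer:
[5, 2, 9]
[5, 2, 9, 95, 139]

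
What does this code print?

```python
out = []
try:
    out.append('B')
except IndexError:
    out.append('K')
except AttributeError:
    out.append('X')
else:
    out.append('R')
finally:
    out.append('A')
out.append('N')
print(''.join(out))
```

Execution trace: 'B' (try body, no exception) → 'R' (else) → 'A' (finally) → 'N' (after the try/except). Output: BRAN

Answer: BRAN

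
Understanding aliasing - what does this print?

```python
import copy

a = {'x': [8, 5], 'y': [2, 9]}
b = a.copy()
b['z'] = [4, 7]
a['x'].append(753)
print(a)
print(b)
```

Key concept: shallow copy of dict with mutable values.
Step by step:
`a = {'x': [8, 5], 'y': [2, 9]}` → a = {'x': [8, 5], 'y': [2, 9]}
`b = a.copy()` → b = {'x': [8, 5], 'y': [2, 9]}
`b['z'] = [4, 7]` → b = {'x': [8, 5], 'y': [2, 9], 'z': [4, 7]}
`a['x'].append(753)` → a = {'x': [8, 5, 753], 'y': [2, 9]}; b = {'x': [8, 5, 753], 'y': [2, 9], 'z': [4, 7]}
`print(a)` → prints {'x': [8, 5, 753], 'y': [2, 9]}
`print(b)` → prints {'x': [8, 5, 753], 'y': [2, 9], 'z': [4, 7]}

Answer:
{'x': [8, 5, 753], 'y': [2, 9]}
{'x': [8, 5, 753], 'y': [2, 9], 'z': [4, 7]}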